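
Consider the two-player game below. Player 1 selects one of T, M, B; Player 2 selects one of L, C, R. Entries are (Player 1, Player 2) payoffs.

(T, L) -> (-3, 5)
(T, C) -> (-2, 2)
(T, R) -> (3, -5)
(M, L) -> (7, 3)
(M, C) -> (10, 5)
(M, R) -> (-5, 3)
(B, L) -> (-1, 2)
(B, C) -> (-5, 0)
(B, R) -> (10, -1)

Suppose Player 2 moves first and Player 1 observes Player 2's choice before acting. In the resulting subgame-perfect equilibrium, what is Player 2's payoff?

Backward induction with Player 2 moving first.
- L: BR = M, leader payoff 3.
- C: BR = M, leader payoff 5.
- R: BR = B, leader payoff -1.
Maximizing over 3, 5, -1, Player 2 chooses C. Subgame-perfect outcome: (M, C) with payoffs (10, 5).

5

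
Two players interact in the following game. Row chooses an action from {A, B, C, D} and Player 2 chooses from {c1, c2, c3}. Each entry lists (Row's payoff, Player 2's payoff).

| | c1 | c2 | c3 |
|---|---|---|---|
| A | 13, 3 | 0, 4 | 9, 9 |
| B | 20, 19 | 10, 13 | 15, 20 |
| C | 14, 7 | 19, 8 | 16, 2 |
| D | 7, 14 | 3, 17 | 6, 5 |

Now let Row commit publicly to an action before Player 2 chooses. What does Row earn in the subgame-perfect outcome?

19

Solve by backward induction (Row leads).
- A → Player 2 plays c3 (best of 3, 4, 9); Row gets 9.
- B → Player 2 plays c3 (best of 19, 13, 20); Row gets 15.
- C → Player 2 plays c2 (best of 7, 8, 2); Row gets 19.
- D → Player 2 plays c2 (best of 14, 17, 5); Row gets 3.
Row's induced payoffs are 9, 15, 19, 3, so Row commits to C. Subgame-perfect outcome: (C, c2) with payoffs (19, 8).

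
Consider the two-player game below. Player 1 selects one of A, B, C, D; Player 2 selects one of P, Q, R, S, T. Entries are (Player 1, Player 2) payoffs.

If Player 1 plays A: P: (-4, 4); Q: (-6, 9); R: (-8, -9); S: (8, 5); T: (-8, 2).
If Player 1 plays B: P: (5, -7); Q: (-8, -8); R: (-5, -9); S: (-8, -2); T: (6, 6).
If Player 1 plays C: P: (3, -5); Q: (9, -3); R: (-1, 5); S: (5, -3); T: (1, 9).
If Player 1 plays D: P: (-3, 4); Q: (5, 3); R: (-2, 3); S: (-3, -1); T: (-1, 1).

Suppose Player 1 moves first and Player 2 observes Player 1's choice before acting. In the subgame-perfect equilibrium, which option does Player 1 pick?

B

Solve by backward induction (Player 1 leads).
- A: Player 2 compares 4, 9, -9, 5, 2 and picks Q; Player 1 would get -6.
- B: Player 2 compares -7, -8, -9, -2, 6 and picks T; Player 1 would get 6.
- C: Player 2 compares -5, -3, 5, -3, 9 and picks T; Player 1 would get 1.
- D: Player 2 compares 4, 3, 3, -1, 1 and picks P; Player 1 would get -3.
Player 1's induced payoffs are -6, 6, 1, -3, so Player 1 commits to B. Subgame-perfect outcome: (B, T) with payoffs (6, 6).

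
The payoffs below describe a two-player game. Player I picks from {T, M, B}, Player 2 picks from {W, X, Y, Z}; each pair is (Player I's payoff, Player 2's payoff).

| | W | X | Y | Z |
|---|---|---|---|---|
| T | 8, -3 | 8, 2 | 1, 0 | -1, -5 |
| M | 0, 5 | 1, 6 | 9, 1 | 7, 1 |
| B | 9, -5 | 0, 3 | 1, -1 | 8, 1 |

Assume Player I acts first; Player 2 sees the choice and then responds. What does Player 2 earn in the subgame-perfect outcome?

2

Backward induction with Player I moving first.
- T → Player 2 plays X (best of -3, 2, 0, -5); Player I gets 8.
- M → Player 2 plays X (best of 5, 6, 1, 1); Player I gets 1.
- B → Player 2 plays X (best of -5, 3, -1, 1); Player I gets 0.
Among 8, 1, 0, the best is 8 at T. Subgame-perfect outcome: (T, X) with payoffs (8, 2).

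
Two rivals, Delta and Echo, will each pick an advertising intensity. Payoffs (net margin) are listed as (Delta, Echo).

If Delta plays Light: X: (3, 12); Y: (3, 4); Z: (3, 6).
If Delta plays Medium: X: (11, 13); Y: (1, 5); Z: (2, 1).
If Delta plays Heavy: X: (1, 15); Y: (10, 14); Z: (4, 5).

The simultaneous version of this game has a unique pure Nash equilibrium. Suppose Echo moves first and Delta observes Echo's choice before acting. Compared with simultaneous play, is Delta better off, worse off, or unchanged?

Backward induction with Echo moving first.
- X: Delta compares 3, 11, 1 and picks Medium; Echo would get 13.
- Y: Delta compares 3, 1, 10 and picks Heavy; Echo would get 14.
- Z: Delta compares 3, 2, 4 and picks Heavy; Echo would get 5.
Maximizing over 13, 14, 5, Echo chooses Y. Subgame-perfect outcome: (Heavy, Y) with payoffs (10, 14).
Now find the simultaneous Nash equilibrium.
Delta's best replies: X→Medium; Y→Heavy; Z→Heavy.
Echo's best replies: Light→X; Medium→X; Heavy→X.
Only (Medium, X) has each player best-responding; Nash payoffs (11, 13).
Delta earns 10 sequentially versus 11 at the Nash outcome: worse off.

worse off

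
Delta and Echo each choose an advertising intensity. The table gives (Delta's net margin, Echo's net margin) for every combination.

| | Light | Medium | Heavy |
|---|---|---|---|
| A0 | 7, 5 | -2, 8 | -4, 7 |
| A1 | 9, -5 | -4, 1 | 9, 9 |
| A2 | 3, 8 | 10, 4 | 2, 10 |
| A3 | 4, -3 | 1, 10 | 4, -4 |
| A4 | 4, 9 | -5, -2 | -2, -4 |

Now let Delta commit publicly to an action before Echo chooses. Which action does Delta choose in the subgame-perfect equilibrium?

A1

Work backward from Echo's decision.
- A0: BR = Medium, leader payoff -2.
- A1: BR = Heavy, leader payoff 9.
- A2: BR = Heavy, leader payoff 2.
- A3: BR = Medium, leader payoff 1.
- A4: BR = Light, leader payoff 4.
Among -2, 9, 2, 1, 4, the best is 9 at A1. Subgame-perfect outcome: (A1, Heavy) with payoffs (9, 9).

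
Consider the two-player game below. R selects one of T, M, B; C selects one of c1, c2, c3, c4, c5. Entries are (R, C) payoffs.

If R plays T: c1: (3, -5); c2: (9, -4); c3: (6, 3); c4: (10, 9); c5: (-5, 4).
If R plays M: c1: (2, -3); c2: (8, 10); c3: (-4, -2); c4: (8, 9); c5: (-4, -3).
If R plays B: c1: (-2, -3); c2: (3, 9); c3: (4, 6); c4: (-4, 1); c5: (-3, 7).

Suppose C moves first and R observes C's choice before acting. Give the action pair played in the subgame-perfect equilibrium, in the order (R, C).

(T, c4)

Work backward from R's decision.
- c1: R compares 3, 2, -2 and picks T; C would get -5.
- c2: R compares 9, 8, 3 and picks T; C would get -4.
- c3: R compares 6, -4, 4 and picks T; C would get 3.
- c4: R compares 10, 8, -4 and picks T; C would get 9.
- c5: R compares -5, -4, -3 and picks B; C would get 7.
Maximizing over -5, -4, 3, 9, 7, C chooses c4. Subgame-perfect outcome: (T, c4) with payoffs (10, 9).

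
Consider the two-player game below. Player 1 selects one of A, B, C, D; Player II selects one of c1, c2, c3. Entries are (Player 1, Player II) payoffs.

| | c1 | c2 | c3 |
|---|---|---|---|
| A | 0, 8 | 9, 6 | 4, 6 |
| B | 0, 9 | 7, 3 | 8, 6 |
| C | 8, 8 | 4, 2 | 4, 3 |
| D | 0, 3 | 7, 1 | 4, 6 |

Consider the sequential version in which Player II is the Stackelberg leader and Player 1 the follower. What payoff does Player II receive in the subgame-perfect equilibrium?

8

Player 1 best-responds to each possible Player II move:
- c1: BR = C, leader payoff 8.
- c2: BR = A, leader payoff 6.
- c3: BR = B, leader payoff 6.
Player II's induced payoffs are 8, 6, 6, so Player II commits to c1. Subgame-perfect outcome: (C, c1) with payoffs (8, 8).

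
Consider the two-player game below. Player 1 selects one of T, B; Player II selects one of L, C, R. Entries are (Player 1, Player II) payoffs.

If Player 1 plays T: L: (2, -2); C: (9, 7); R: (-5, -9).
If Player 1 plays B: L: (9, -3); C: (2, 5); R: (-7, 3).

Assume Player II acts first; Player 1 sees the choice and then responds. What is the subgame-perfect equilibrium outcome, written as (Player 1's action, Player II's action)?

(T, C)

Backward induction with Player II moving first.
- L: BR = B, leader payoff -3.
- C: BR = T, leader payoff 7.
- R: BR = T, leader payoff -9.
Player II's induced payoffs are -3, 7, -9, so Player II commits to C. Subgame-perfect outcome: (T, C) with payoffs (9, 7).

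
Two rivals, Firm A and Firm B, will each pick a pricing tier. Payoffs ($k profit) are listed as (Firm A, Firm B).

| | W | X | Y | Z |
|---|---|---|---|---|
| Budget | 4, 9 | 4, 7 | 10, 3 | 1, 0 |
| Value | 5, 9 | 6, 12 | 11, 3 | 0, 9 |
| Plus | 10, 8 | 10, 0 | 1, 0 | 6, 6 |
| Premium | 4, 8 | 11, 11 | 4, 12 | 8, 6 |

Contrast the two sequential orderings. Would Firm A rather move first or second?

If Firm A leads: Firm B's best replies are Budget→W, Value→X, Plus→W, Premium→Y; Firm A's induced payoffs 4, 6, 10, 4; outcome (Plus, W), payoffs (10, 8).
If Firm B leads: Firm A's best replies are W→Plus, X→Premium, Y→Value, Z→Premium; Firm B's induced payoffs 8, 11, 3, 6; outcome (Premium, X), payoffs (11, 11).
Firm A gets 10 moving first and 11 moving second, so Firm A prefers to move second.

second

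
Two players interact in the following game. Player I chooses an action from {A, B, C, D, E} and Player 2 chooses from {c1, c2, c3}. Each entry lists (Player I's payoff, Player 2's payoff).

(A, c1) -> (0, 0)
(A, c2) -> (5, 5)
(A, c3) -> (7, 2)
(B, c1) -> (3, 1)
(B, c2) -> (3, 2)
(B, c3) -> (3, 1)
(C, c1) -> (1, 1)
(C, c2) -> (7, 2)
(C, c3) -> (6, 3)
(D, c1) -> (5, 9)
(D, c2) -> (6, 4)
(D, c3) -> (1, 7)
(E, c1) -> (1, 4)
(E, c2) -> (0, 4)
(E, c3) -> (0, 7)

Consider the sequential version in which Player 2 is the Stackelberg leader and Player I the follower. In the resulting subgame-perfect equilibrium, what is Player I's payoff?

Solve by backward induction (Player 2 leads).
- c1: BR = D, leader payoff 9.
- c2: BR = C, leader payoff 2.
- c3: BR = A, leader payoff 2.
Maximizing over 9, 2, 2, Player 2 chooses c1. Subgame-perfect outcome: (D, c1) with payoffs (5, 9).

5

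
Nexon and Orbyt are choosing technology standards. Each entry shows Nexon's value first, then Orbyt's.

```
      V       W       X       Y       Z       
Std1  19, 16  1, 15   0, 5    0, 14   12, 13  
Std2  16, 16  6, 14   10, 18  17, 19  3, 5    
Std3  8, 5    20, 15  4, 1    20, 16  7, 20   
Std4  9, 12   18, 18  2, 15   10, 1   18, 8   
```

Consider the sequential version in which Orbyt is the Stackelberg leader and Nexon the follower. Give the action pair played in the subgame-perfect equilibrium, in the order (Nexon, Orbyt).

(Std2, X)

Solve by backward induction (Orbyt leads).
- V: BR = Std1, leader payoff 16.
- W: BR = Std3, leader payoff 15.
- X: BR = Std2, leader payoff 18.
- Y: BR = Std3, leader payoff 16.
- Z: BR = Std4, leader payoff 8.
Maximizing over 16, 15, 18, 16, 8, Orbyt chooses X. Subgame-perfect outcome: (Std2, X) with payoffs (10, 18).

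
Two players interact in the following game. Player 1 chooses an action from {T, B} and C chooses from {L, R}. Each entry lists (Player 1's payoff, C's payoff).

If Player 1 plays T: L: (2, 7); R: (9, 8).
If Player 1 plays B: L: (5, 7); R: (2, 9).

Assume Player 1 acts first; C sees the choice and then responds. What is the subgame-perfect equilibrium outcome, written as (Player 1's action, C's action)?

(T, R)

Solve by backward induction (Player 1 leads).
- T: BR = R, leader payoff 9.
- B: BR = R, leader payoff 2.
Among 9, 2, the best is 9 at T. Subgame-perfect outcome: (T, R) with payoffs (9, 8).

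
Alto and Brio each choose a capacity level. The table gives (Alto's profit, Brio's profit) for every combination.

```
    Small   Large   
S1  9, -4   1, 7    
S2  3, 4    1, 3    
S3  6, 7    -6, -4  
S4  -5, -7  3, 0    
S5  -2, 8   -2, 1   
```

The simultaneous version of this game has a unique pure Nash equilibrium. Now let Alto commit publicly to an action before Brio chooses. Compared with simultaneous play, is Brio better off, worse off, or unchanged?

Brio best-responds to each possible Alto move:
- S1: BR = Large, leader payoff 1.
- S2: BR = Small, leader payoff 3.
- S3: BR = Small, leader payoff 6.
- S4: BR = Large, leader payoff 3.
- S5: BR = Small, leader payoff -2.
Maximizing over 1, 3, 6, 3, -2, Alto chooses S3. Subgame-perfect outcome: (S3, Small) with payoffs (6, 7).
Now find the simultaneous Nash equilibrium.
Alto's best replies: Small→S1; Large→S4.
Brio's best replies: S1→Large; S2→Small; S3→Small; S4→Large; S5→Small.
Only (S4, Large) has each player best-responding; Nash payoffs (3, 0).
Brio earns 7 sequentially versus 0 at the Nash outcome: better off.

better off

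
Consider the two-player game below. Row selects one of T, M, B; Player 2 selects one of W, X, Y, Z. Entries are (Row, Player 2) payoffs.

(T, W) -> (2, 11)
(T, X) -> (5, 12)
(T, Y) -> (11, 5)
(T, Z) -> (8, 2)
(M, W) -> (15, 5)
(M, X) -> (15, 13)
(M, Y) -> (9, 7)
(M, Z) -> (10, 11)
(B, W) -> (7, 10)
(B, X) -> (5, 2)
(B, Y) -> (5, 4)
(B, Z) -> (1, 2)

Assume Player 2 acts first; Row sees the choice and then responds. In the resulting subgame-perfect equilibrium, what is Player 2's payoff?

13

Solve by backward induction (Player 2 leads).
- W: Row compares 2, 15, 7 and picks M; Player 2 would get 5.
- X: Row compares 5, 15, 5 and picks M; Player 2 would get 13.
- Y: Row compares 11, 9, 5 and picks T; Player 2 would get 5.
- Z: Row compares 8, 10, 1 and picks M; Player 2 would get 11.
Maximizing over 5, 13, 5, 11, Player 2 chooses X. Subgame-perfect outcome: (M, X) with payoffs (15, 13).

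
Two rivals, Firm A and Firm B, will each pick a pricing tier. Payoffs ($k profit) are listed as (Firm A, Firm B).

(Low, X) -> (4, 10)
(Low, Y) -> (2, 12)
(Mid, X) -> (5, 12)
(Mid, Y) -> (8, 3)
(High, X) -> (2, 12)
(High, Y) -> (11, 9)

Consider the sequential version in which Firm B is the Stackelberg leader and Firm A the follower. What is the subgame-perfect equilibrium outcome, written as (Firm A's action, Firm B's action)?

(Mid, X)

Solve by backward induction (Firm B leads).
- X: Firm A compares 4, 5, 2 and picks Mid; Firm B would get 12.
- Y: Firm A compares 2, 8, 11 and picks High; Firm B would get 9.
Firm B's induced payoffs are 12, 9, so Firm B commits to X. Subgame-perfect outcome: (Mid, X) with payoffs (5, 12).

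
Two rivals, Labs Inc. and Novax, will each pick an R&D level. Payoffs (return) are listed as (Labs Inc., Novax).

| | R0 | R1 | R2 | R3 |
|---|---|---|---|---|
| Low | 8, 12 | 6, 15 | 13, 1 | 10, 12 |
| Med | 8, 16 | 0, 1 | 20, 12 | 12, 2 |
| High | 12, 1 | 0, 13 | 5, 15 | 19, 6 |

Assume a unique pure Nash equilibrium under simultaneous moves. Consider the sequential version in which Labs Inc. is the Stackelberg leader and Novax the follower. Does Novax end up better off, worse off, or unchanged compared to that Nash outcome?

Backward induction with Labs Inc. moving first.
- Low → Novax plays R1 (best of 12, 15, 1, 12); Labs Inc. gets 6.
- Med → Novax plays R0 (best of 16, 1, 12, 2); Labs Inc. gets 8.
- High → Novax plays R2 (best of 1, 13, 15, 6); Labs Inc. gets 5.
Among 6, 8, 5, the best is 8 at Med. Subgame-perfect outcome: (Med, R0) with payoffs (8, 16).
Now find the simultaneous Nash equilibrium.
Labs Inc.'s best replies: R0→High; R1→Low; R2→Med; R3→High.
Novax's best replies: Low→R1; Med→R0; High→R2.
Only (Low, R1) has each player best-responding; Nash payoffs (6, 15).
Novax earns 16 sequentially versus 15 at the Nash outcome: better off.

better off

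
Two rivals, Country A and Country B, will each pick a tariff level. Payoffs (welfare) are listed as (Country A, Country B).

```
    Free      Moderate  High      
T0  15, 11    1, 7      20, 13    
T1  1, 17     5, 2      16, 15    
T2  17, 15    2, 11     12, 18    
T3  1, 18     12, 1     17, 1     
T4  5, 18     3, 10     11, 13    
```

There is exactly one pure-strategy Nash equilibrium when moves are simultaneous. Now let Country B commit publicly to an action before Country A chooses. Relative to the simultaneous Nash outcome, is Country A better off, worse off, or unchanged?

Country A best-responds to each possible Country B move:
- Free: BR = T2, leader payoff 15.
- Moderate: BR = T3, leader payoff 1.
- High: BR = T0, leader payoff 13.
Country B's induced payoffs are 15, 1, 13, so Country B commits to Free. Subgame-perfect outcome: (T2, Free) with payoffs (17, 15).
Now find the simultaneous Nash equilibrium.
Country A's best replies: Free→T2; Moderate→T3; High→T0.
Country B's best replies: T0→High; T1→Free; T2→High; T3→Free; T4→Free.
The unique mutual best reply is (T0, High), giving (20, 13).
Country A earns 17 sequentially versus 20 at the Nash outcome: worse off.

worse off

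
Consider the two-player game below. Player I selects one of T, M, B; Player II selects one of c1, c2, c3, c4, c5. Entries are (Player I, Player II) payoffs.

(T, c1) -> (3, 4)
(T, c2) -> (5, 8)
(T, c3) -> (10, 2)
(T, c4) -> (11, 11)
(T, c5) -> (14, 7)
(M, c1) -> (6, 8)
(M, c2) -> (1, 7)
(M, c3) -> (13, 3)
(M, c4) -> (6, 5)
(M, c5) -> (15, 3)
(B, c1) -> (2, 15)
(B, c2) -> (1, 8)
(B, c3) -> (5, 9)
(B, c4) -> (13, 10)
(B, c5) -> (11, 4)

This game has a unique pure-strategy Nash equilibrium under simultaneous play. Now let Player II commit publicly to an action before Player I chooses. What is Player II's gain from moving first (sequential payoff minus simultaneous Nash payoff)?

Solve by backward induction (Player II leads).
- c1: Player I compares 3, 6, 2 and picks M; Player II would get 8.
- c2: Player I compares 5, 1, 1 and picks T; Player II would get 8.
- c3: Player I compares 10, 13, 5 and picks M; Player II would get 3.
- c4: Player I compares 11, 6, 13 and picks B; Player II would get 10.
- c5: Player I compares 14, 15, 11 and picks M; Player II would get 3.
Among 8, 8, 3, 10, 3, the best is 10 at c4. Subgame-perfect outcome: (B, c4) with payoffs (13, 10).
For the simultaneous game, intersect best replies.
Player I's best replies: c1→M; c2→T; c3→M; c4→B; c5→M.
Player II's best replies: T→c4; M→c1; B→c1.
The unique mutual best reply is (M, c1), giving (6, 8).
Player II's commitment gain: 10 − 8 = 2.

2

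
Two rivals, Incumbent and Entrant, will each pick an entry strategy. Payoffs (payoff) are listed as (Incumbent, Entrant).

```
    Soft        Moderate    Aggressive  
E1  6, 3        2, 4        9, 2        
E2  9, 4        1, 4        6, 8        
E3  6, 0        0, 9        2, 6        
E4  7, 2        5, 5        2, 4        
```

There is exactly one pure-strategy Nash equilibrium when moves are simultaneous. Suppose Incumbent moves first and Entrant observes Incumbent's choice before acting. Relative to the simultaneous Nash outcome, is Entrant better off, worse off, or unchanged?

Solve by backward induction (Incumbent leads).
- E1: BR = Moderate, leader payoff 2.
- E2: BR = Aggressive, leader payoff 6.
- E3: BR = Moderate, leader payoff 0.
- E4: BR = Moderate, leader payoff 5.
Among 2, 6, 0, 5, the best is 6 at E2. Subgame-perfect outcome: (E2, Aggressive) with payoffs (6, 8).
Under simultaneous play:
Incumbent's best replies: Soft→E2; Moderate→E4; Aggressive→E1.
Entrant's best replies: E1→Moderate; E2→Aggressive; E3→Moderate; E4→Moderate.
Only (E4, Moderate) has each player best-responding; Nash payoffs (5, 5).
Entrant earns 8 sequentially versus 5 at the Nash outcome: better off.

better off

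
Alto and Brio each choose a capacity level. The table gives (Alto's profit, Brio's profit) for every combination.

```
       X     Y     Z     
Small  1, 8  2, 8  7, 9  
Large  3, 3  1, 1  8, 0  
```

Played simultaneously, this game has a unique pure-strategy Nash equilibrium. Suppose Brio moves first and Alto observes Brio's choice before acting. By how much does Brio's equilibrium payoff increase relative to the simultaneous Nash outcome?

5

Solve by backward induction (Brio leads).
- X: Alto compares 1, 3 and picks Large; Brio would get 3.
- Y: Alto compares 2, 1 and picks Small; Brio would get 8.
- Z: Alto compares 7, 8 and picks Large; Brio would get 0.
Among 3, 8, 0, the best is 8 at Y. Subgame-perfect outcome: (Small, Y) with payoffs (2, 8).
Under simultaneous play:
Alto's best replies: X→Large; Y→Small; Z→Large.
Brio's best replies: Small→Z; Large→X.
Only (Large, X) has each player best-responding; Nash payoffs (3, 3).
Brio's commitment gain: 8 − 3 = 5.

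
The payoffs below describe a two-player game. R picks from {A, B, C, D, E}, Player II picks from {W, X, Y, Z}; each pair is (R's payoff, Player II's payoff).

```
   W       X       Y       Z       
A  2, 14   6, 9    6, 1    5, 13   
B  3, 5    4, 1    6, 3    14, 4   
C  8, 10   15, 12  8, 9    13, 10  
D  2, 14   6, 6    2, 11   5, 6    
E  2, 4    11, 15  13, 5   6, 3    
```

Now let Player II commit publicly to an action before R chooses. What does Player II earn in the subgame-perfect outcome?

12

R best-responds to each possible Player II move:
- W: R compares 2, 3, 8, 2, 2 and picks C; Player II would get 10.
- X: R compares 6, 4, 15, 6, 11 and picks C; Player II would get 12.
- Y: R compares 6, 6, 8, 2, 13 and picks E; Player II would get 5.
- Z: R compares 5, 14, 13, 5, 6 and picks B; Player II would get 4.
Maximizing over 10, 12, 5, 4, Player II chooses X. Subgame-perfect outcome: (C, X) with payoffs (15, 12).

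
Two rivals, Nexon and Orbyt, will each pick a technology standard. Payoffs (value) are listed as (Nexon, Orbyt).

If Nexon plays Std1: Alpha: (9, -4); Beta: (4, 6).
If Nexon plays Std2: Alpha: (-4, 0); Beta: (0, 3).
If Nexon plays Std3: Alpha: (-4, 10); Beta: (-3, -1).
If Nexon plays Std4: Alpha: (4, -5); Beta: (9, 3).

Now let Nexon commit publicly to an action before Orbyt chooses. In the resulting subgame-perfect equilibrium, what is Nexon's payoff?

9

Solve by backward induction (Nexon leads).
- Std1 → Orbyt plays Beta (best of -4, 6); Nexon gets 4.
- Std2 → Orbyt plays Beta (best of 0, 3); Nexon gets 0.
- Std3 → Orbyt plays Alpha (best of 10, -1); Nexon gets -4.
- Std4 → Orbyt plays Beta (best of -5, 3); Nexon gets 9.
Maximizing over 4, 0, -4, 9, Nexon chooses Std4. Subgame-perfect outcome: (Std4, Beta) with payoffs (9, 3).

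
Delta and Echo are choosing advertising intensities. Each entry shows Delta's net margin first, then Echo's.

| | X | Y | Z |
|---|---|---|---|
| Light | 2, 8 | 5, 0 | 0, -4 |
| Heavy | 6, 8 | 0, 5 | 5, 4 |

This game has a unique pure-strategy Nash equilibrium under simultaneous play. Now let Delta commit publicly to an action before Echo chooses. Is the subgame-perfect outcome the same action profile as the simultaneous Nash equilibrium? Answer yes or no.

Work backward from Echo's decision.
- Light: BR = X, leader payoff 2.
- Heavy: BR = X, leader payoff 6.
Maximizing over 2, 6, Delta chooses Heavy. Subgame-perfect outcome: (Heavy, X) with payoffs (6, 8).
Now find the simultaneous Nash equilibrium.
Delta's best replies: X→Heavy; Y→Light; Z→Heavy.
Echo's best replies: Light→X; Heavy→X.
The unique mutual best reply is (Heavy, X), giving (6, 8).
Sequential outcome (Heavy, X) coincides with the Nash profile (Heavy, X).

yes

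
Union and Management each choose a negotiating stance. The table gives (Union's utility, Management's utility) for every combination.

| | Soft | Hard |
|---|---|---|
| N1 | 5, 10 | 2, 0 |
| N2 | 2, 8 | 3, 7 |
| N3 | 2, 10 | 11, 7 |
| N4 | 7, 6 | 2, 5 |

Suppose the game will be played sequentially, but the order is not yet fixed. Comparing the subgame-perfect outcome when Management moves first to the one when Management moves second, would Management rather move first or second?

first

If Union leads: Management's best replies are N1→Soft, N2→Soft, N3→Soft, N4→Soft; Union's induced payoffs 5, 2, 2, 7; outcome (N4, Soft), payoffs (7, 6).
If Management leads: Union's best replies are Soft→N4, Hard→N3; Management's induced payoffs 6, 7; outcome (N3, Hard), payoffs (11, 7).
Management gets 7 moving first and 6 moving second, so Management prefers to move first.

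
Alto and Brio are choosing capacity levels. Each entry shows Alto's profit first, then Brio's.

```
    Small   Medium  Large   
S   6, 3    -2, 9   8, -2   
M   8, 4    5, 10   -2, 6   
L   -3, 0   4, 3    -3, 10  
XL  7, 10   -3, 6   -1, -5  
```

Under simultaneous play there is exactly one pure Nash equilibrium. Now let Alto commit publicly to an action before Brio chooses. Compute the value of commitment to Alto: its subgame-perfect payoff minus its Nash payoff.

2

Solve by backward induction (Alto leads).
- S → Brio plays Medium (best of 3, 9, -2); Alto gets -2.
- M → Brio plays Medium (best of 4, 10, 6); Alto gets 5.
- L → Brio plays Large (best of 0, 3, 10); Alto gets -3.
- XL → Brio plays Small (best of 10, 6, -5); Alto gets 7.
Among -2, 5, -3, 7, the best is 7 at XL. Subgame-perfect outcome: (XL, Small) with payoffs (7, 10).
Under simultaneous play:
Alto's best replies: Small→M; Medium→M; Large→S.
Brio's best replies: S→Medium; M→Medium; L→Large; XL→Small.
The unique mutual best reply is (M, Medium), giving (5, 10).
Alto's commitment gain: 7 − 5 = 2.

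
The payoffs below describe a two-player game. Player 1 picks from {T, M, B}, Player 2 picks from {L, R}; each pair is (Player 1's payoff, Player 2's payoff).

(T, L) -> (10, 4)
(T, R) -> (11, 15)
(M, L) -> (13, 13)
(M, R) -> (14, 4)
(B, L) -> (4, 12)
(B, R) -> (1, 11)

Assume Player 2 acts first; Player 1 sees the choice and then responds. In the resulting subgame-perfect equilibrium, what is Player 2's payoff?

13

Work backward from Player 1's decision.
- L: BR = M, leader payoff 13.
- R: BR = M, leader payoff 4.
Among 13, 4, the best is 13 at L. Subgame-perfect outcome: (M, L) with payoffs (13, 13).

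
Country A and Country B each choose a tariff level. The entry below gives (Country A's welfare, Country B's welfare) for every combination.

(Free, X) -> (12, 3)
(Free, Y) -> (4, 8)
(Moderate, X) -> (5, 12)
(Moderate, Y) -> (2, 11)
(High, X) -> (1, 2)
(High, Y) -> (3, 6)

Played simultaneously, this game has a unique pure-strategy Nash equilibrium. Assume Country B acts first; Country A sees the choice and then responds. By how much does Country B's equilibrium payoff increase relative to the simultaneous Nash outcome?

0

Work backward from Country A's decision.
- X: Country A compares 12, 5, 1 and picks Free; Country B would get 3.
- Y: Country A compares 4, 2, 3 and picks Free; Country B would get 8.
Country B's induced payoffs are 3, 8, so Country B commits to Y. Subgame-perfect outcome: (Free, Y) with payoffs (4, 8).
Now find the simultaneous Nash equilibrium.
Country A's best replies: X→Free; Y→Free.
Country B's best replies: Free→Y; Moderate→X; High→Y.
The unique mutual best reply is (Free, Y), giving (4, 8).
Country B's commitment gain: 8 − 8 = 0.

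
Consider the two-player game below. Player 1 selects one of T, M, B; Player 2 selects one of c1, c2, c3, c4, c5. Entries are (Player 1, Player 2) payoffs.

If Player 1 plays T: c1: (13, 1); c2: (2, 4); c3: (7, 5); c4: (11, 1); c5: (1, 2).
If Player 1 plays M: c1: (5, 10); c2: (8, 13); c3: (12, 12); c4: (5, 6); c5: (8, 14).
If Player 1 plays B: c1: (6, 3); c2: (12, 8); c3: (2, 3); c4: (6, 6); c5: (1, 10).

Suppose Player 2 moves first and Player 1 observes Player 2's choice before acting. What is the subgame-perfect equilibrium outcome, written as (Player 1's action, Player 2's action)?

(M, c5)

Solve by backward induction (Player 2 leads).
- c1: Player 1 compares 13, 5, 6 and picks T; Player 2 would get 1.
- c2: Player 1 compares 2, 8, 12 and picks B; Player 2 would get 8.
- c3: Player 1 compares 7, 12, 2 and picks M; Player 2 would get 12.
- c4: Player 1 compares 11, 5, 6 and picks T; Player 2 would get 1.
- c5: Player 1 compares 1, 8, 1 and picks M; Player 2 would get 14.
Among 1, 8, 12, 1, 14, the best is 14 at c5. Subgame-perfect outcome: (M, c5) with payoffs (8, 14).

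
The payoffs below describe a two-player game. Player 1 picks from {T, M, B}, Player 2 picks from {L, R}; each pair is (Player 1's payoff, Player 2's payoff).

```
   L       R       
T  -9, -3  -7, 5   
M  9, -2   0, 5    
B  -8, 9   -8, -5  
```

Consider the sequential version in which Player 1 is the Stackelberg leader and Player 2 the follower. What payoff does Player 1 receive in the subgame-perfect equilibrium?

Player 2 best-responds to each possible Player 1 move:
- T → Player 2 plays R (best of -3, 5); Player 1 gets -7.
- M → Player 2 plays R (best of -2, 5); Player 1 gets 0.
- B → Player 2 plays L (best of 9, -5); Player 1 gets -8.
Maximizing over -7, 0, -8, Player 1 chooses M. Subgame-perfect outcome: (M, R) with payoffs (0, 5).

0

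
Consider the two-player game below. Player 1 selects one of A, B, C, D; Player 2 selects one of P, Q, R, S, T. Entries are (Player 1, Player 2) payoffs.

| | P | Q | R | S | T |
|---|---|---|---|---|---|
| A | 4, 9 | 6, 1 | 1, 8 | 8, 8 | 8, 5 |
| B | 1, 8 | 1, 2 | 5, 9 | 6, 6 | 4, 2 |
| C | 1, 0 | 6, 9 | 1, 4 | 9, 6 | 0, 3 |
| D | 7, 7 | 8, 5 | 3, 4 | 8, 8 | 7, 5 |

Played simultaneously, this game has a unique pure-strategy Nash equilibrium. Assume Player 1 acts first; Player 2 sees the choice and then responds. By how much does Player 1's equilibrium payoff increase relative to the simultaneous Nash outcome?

Work backward from Player 2's decision.
- A: Player 2 compares 9, 1, 8, 8, 5 and picks P; Player 1 would get 4.
- B: Player 2 compares 8, 2, 9, 6, 2 and picks R; Player 1 would get 5.
- C: Player 2 compares 0, 9, 4, 6, 3 and picks Q; Player 1 would get 6.
- D: Player 2 compares 7, 5, 4, 8, 5 and picks S; Player 1 would get 8.
Player 1's induced payoffs are 4, 5, 6, 8, so Player 1 commits to D. Subgame-perfect outcome: (D, S) with payoffs (8, 8).
Now find the simultaneous Nash equilibrium.
Player 1's best replies: P→D; Q→D; R→B; S→C; T→A.
Player 2's best replies: A→P; B→R; C→Q; D→S.
Only (B, R) has each player best-responding; Nash payoffs (5, 9).
Player 1's commitment gain: 8 − 5 = 3.

3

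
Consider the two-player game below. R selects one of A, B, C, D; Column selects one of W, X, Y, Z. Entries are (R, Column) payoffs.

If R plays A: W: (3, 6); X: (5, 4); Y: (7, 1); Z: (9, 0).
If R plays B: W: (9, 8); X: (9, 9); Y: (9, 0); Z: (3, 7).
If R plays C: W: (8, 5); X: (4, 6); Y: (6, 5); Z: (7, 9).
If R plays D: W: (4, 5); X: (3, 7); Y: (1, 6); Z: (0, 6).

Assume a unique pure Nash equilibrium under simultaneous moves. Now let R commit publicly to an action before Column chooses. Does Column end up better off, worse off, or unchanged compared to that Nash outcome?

Work backward from Column's decision.
- A → Column plays W (best of 6, 4, 1, 0); R gets 3.
- B → Column plays X (best of 8, 9, 0, 7); R gets 9.
- C → Column plays Z (best of 5, 6, 5, 9); R gets 7.
- D → Column plays X (best of 5, 7, 6, 6); R gets 3.
Maximizing over 3, 9, 7, 3, R chooses B. Subgame-perfect outcome: (B, X) with payoffs (9, 9).
Now find the simultaneous Nash equilibrium.
R's best replies: W→B; X→B; Y→B; Z→A.
Column's best replies: A→W; B→X; C→Z; D→X.
The unique mutual best reply is (B, X), giving (9, 9).
Column earns 9 sequentially versus 9 at the Nash outcome: unchanged.

unchanged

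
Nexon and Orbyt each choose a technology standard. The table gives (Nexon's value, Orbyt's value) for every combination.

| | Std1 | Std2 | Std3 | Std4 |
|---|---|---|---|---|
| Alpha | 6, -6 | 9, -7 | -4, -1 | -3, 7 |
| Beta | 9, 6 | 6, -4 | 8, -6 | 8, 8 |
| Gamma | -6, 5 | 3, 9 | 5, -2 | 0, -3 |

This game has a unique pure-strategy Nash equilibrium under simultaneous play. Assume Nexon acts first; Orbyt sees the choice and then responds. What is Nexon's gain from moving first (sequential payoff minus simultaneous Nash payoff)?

Orbyt best-responds to each possible Nexon move:
- Alpha → Orbyt plays Std4 (best of -6, -7, -1, 7); Nexon gets -3.
- Beta → Orbyt plays Std4 (best of 6, -4, -6, 8); Nexon gets 8.
- Gamma → Orbyt plays Std2 (best of 5, 9, -2, -3); Nexon gets 3.
Nexon's induced payoffs are -3, 8, 3, so Nexon commits to Beta. Subgame-perfect outcome: (Beta, Std4) with payoffs (8, 8).
Under simultaneous play:
Nexon's best replies: Std1→Beta; Std2→Alpha; Std3→Beta; Std4→Beta.
Orbyt's best replies: Alpha→Std4; Beta→Std4; Gamma→Std2.
Only (Beta, Std4) has each player best-responding; Nash payoffs (8, 8).
Nexon's commitment gain: 8 − 8 = 0.

0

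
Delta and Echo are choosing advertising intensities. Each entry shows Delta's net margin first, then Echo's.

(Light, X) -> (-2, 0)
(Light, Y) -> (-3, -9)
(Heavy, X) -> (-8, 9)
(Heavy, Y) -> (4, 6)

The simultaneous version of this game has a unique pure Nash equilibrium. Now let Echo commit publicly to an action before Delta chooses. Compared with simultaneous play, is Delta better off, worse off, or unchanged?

better off

Work backward from Delta's decision.
- X: Delta compares -2, -8 and picks Light; Echo would get 0.
- Y: Delta compares -3, 4 and picks Heavy; Echo would get 6.
Echo's induced payoffs are 0, 6, so Echo commits to Y. Subgame-perfect outcome: (Heavy, Y) with payoffs (4, 6).
For the simultaneous game, intersect best replies.
Delta's best replies: X→Light; Y→Heavy.
Echo's best replies: Light→X; Heavy→X.
The unique mutual best reply is (Light, X), giving (-2, 0).
Delta earns 4 sequentially versus -2 at the Nash outcome: better off.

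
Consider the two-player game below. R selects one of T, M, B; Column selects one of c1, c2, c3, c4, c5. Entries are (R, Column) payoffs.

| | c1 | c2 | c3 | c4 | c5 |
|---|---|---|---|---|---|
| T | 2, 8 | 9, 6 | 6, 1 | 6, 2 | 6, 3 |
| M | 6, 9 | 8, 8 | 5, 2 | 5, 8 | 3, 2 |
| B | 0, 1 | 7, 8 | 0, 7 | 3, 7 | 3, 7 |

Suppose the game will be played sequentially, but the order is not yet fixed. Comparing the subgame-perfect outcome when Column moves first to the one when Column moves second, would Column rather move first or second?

If R leads: Column's best replies are T→c1, M→c1, B→c2; R's induced payoffs 2, 6, 7; outcome (B, c2), payoffs (7, 8).
If Column leads: R's best replies are c1→M, c2→T, c3→T, c4→T, c5→T; Column's induced payoffs 9, 6, 1, 2, 3; outcome (M, c1), payoffs (6, 9).
Column gets 9 moving first and 8 moving second, so Column prefers to move first.

first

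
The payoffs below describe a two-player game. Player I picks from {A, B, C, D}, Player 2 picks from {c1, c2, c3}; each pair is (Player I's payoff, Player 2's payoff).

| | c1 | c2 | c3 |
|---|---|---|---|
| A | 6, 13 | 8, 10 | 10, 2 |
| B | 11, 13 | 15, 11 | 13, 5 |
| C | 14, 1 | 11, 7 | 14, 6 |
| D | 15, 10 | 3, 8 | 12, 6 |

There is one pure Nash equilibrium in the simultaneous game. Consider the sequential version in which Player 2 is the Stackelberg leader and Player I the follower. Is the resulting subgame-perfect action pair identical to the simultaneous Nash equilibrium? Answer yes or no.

Player I best-responds to each possible Player 2 move:
- c1: Player I compares 6, 11, 14, 15 and picks D; Player 2 would get 10.
- c2: Player I compares 8, 15, 11, 3 and picks B; Player 2 would get 11.
- c3: Player I compares 10, 13, 14, 12 and picks C; Player 2 would get 6.
Among 10, 11, 6, the best is 11 at c2. Subgame-perfect outcome: (B, c2) with payoffs (15, 11).
Now find the simultaneous Nash equilibrium.
Player I's best replies: c1→D; c2→B; c3→C.
Player 2's best replies: A→c1; B→c1; C→c2; D→c1.
The unique mutual best reply is (D, c1), giving (15, 10).
Sequential outcome (B, c2) differs from the Nash profile (D, c1).

no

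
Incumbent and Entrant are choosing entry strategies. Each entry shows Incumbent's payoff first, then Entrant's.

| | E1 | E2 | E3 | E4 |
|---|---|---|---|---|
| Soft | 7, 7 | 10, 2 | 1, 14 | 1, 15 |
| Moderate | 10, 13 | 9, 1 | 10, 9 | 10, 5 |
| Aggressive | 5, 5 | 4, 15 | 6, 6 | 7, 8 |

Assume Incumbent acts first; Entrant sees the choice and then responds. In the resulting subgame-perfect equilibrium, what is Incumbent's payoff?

Work backward from Entrant's decision.
- Soft: Entrant compares 7, 2, 14, 15 and picks E4; Incumbent would get 1.
- Moderate: Entrant compares 13, 1, 9, 5 and picks E1; Incumbent would get 10.
- Aggressive: Entrant compares 5, 15, 6, 8 and picks E2; Incumbent would get 4.
Maximizing over 1, 10, 4, Incumbent chooses Moderate. Subgame-perfect outcome: (Moderate, E1) with payoffs (10, 13).

10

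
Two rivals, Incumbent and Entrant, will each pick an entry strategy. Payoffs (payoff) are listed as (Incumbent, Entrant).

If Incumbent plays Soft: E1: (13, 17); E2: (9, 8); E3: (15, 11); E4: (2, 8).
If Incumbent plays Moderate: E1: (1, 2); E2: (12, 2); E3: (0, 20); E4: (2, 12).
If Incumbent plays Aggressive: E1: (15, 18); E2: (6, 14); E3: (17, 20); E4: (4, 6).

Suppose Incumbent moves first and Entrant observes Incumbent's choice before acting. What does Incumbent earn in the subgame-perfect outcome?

Backward induction with Incumbent moving first.
- Soft → Entrant plays E1 (best of 17, 8, 11, 8); Incumbent gets 13.
- Moderate → Entrant plays E3 (best of 2, 2, 20, 12); Incumbent gets 0.
- Aggressive → Entrant plays E3 (best of 18, 14, 20, 6); Incumbent gets 17.
Among 13, 0, 17, the best is 17 at Aggressive. Subgame-perfect outcome: (Aggressive, E3) with payoffs (17, 20).

17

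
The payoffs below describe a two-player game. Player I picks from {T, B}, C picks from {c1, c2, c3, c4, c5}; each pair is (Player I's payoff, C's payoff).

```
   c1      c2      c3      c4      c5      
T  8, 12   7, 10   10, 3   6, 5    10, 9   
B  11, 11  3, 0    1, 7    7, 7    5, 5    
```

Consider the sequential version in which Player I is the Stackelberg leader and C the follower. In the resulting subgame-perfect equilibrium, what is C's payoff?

Solve by backward induction (Player I leads).
- T → C plays c1 (best of 12, 10, 3, 5, 9); Player I gets 8.
- B → C plays c1 (best of 11, 0, 7, 7, 5); Player I gets 11.
Maximizing over 8, 11, Player I chooses B. Subgame-perfect outcome: (B, c1) with payoffs (11, 11).

11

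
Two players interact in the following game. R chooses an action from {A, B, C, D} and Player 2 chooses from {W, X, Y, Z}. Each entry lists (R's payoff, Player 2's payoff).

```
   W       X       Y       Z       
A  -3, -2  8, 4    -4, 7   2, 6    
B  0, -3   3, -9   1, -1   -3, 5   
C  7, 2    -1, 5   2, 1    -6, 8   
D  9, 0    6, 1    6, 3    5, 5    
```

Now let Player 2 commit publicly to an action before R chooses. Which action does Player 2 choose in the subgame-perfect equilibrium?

Work backward from R's decision.
- W: R compares -3, 0, 7, 9 and picks D; Player 2 would get 0.
- X: R compares 8, 3, -1, 6 and picks A; Player 2 would get 4.
- Y: R compares -4, 1, 2, 6 and picks D; Player 2 would get 3.
- Z: R compares 2, -3, -6, 5 and picks D; Player 2 would get 5.
Among 0, 4, 3, 5, the best is 5 at Z. Subgame-perfect outcome: (D, Z) with payoffs (5, 5).

Z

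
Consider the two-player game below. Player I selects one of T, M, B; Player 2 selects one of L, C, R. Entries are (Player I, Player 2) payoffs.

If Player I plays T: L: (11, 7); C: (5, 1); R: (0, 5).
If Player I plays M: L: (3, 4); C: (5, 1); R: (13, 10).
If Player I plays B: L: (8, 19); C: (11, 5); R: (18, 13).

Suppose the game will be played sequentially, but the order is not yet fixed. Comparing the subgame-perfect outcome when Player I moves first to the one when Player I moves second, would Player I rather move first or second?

If Player I leads: Player 2's best replies are T→L, M→R, B→L; Player I's induced payoffs 11, 13, 8; outcome (M, R), payoffs (13, 10).
If Player 2 leads: Player I's best replies are L→T, C→B, R→B; Player 2's induced payoffs 7, 5, 13; outcome (B, R), payoffs (18, 13).
Player I gets 13 moving first and 18 moving second, so Player I prefers to move second.

second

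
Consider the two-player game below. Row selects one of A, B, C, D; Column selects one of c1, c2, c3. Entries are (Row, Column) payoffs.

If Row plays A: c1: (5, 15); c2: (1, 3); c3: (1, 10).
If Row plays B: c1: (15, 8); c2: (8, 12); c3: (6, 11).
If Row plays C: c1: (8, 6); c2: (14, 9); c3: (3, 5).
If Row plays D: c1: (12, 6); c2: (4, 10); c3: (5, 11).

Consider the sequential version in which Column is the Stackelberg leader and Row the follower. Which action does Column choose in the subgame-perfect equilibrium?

Solve by backward induction (Column leads).
- c1: BR = B, leader payoff 8.
- c2: BR = C, leader payoff 9.
- c3: BR = B, leader payoff 11.
Maximizing over 8, 9, 11, Column chooses c3. Subgame-perfect outcome: (B, c3) with payoffs (6, 11).

c3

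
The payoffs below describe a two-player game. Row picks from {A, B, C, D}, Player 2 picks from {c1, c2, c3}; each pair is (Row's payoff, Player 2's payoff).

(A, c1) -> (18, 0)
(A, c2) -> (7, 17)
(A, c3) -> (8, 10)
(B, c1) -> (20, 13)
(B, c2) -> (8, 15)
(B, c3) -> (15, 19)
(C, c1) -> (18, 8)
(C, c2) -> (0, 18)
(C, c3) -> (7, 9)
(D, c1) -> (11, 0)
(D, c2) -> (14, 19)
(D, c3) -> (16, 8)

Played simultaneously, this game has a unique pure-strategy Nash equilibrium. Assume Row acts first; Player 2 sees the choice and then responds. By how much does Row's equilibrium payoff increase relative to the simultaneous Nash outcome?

1

Player 2 best-responds to each possible Row move:
- A → Player 2 plays c2 (best of 0, 17, 10); Row gets 7.
- B → Player 2 plays c3 (best of 13, 15, 19); Row gets 15.
- C → Player 2 plays c2 (best of 8, 18, 9); Row gets 0.
- D → Player 2 plays c2 (best of 0, 19, 8); Row gets 14.
Among 7, 15, 0, 14, the best is 15 at B. Subgame-perfect outcome: (B, c3) with payoffs (15, 19).
For the simultaneous game, intersect best replies.
Row's best replies: c1→B; c2→D; c3→D.
Player 2's best replies: A→c2; B→c3; C→c2; D→c2.
The unique mutual best reply is (D, c2), giving (14, 19).
Row's commitment gain: 15 − 14 = 1.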